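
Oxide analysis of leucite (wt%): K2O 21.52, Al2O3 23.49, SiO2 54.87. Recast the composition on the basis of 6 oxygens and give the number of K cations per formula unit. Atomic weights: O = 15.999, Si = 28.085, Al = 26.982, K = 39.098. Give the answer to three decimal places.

0.998 K apfu

K2O: 21.52/94.195 = 0.22846 mol → 0.45692 mol K, 0.22846 mol O.
Al2O3: 23.49/101.961 = 0.23038 mol → 0.46076 mol Al, 0.69114 mol O.
SiO2: 54.87/60.083 = 0.91324 mol → 0.91324 mol Si, 1.82648 mol O.
Total oxygen = 2.74608 mol. Normalization factor = 6/2.74608 = 2.18493.
K per 6 O = 0.45692 × 2.18493 = 0.998.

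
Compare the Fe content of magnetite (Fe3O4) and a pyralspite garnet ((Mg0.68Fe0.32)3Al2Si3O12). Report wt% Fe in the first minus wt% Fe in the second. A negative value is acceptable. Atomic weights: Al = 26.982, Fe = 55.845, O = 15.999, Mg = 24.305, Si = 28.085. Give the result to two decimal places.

59.99 percentage points

Fe in Fe3O4: molar mass 231.531 g/mol; 3×55.845 = 167.535 g → 72.36 wt%.
Fe in (Mg0.68Fe0.32)3Al2Si3O12: molar mass 433.400 g/mol; 0.96×55.845 = 53.611 g → 12.37 wt%.
Difference = 72.36 − 12.37 = 59.99 percentage points.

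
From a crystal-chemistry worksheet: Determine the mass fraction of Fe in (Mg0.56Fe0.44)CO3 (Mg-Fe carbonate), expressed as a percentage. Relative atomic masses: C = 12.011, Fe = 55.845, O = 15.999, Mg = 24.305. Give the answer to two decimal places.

25.02 mass %

Formula mass = 0.56·24.305 + 0.44·55.845 + 1·12.011 + 3·15.999 = 98.191 g/mol, of which 24.572 g is Fe.
So Fe makes up 24.572/98.191 = 0.2502 of the mass, i.e. 25.02%.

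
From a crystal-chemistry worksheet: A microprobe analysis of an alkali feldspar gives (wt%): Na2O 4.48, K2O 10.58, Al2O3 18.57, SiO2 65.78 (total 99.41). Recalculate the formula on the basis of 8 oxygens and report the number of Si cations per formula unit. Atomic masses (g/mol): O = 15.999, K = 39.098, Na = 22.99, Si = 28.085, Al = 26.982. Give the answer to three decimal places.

2.999 Si apfu

4.48 wt% Na2O ÷ 61.979 g/mol = 0.07228 mol, giving 0.14456 Na and 0.07228 O.
10.58 wt% K2O ÷ 94.195 g/mol = 0.11232 mol, giving 0.22464 K and 0.11232 O.
18.57 wt% Al2O3 ÷ 101.961 g/mol = 0.18213 mol, giving 0.36426 Al and 0.54639 O.
65.78 wt% SiO2 ÷ 60.083 g/mol = 1.09482 mol, giving 1.09482 Si and 2.18964 O.
Oxygen sums to 2.92063; scaling by 8/2.92063 = 2.73914 puts the formula on 8 O.
Si: 1.09482 × 2.73914 = 2.999 atoms per formula unit.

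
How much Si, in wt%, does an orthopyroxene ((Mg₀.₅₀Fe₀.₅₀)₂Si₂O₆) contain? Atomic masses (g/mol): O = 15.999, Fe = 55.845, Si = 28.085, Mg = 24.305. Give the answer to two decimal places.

Molar mass of (Mg₀.₅₀Fe₀.₅₀)₂Si₂O₆: 1*24.305 + 1*55.845 + 2*28.085 + 6*15.999 = 232.314 g/mol.
Mass of Si per formula unit: 2 × 28.085 = 56.170 g.
Weight fraction Si = 56.170 / 232.314 = 0.2418.

24.18 wt%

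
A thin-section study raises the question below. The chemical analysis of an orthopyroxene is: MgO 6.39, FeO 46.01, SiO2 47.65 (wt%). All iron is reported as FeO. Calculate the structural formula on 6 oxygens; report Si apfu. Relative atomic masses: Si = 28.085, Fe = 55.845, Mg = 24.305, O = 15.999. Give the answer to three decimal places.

1.995 Si apfu

MgO (M=40.304): mol = 0.15855; Mg = 0.15855, O = 0.15855.
FeO (M=71.844): mol = 0.64042; Fe = 0.64042, O = 0.64042.
SiO2 (M=60.083): mol = 0.79307; Si = 0.79307, O = 1.58614.
ΣO = 2.38511; factor = 6/ΣO = 2.51561.
Si apfu = 0.79307 × 2.51561 = 1.995.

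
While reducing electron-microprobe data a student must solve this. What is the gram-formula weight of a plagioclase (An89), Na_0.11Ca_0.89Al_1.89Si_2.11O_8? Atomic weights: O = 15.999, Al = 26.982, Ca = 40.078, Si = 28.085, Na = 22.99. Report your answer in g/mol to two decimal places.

276.45 g/mol

The formula mass is the sum 0.11×22.99 + 0.89×40.078 + 1.89×26.982 + 2.11×28.085 + 8×15.999.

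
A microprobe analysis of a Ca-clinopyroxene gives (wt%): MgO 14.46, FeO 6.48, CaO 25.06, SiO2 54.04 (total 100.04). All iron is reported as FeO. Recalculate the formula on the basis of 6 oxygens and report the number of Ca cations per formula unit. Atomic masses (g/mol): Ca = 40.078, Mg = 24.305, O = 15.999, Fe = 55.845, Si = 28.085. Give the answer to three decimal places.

14.46 wt% MgO ÷ 40.304 g/mol = 0.35877 mol, giving 0.35877 Mg and 0.35877 O.
6.48 wt% FeO ÷ 71.844 g/mol = 0.09020 mol, giving 0.09020 Fe and 0.09020 O.
25.06 wt% CaO ÷ 56.077 g/mol = 0.44689 mol, giving 0.44689 Ca and 0.44689 O.
54.04 wt% SiO2 ÷ 60.083 g/mol = 0.89942 mol, giving 0.89942 Si and 1.79884 O.
Oxygen sums to 2.69470; scaling by 6/2.69470 = 2.22659 puts the formula on 6 O.
Ca: 0.44689 × 2.22659 = 0.995 atoms per formula unit.

0.995 Ca apfu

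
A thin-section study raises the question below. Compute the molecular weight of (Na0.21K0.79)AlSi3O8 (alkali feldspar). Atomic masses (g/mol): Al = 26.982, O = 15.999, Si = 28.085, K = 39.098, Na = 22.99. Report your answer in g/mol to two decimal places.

Na: 0.21 × 22.99 = 4.8279
K: 0.79 × 39.098 = 30.8874
Al: 1 × 26.982 = 26.9820
Si: 3 × 28.085 = 84.2550
O: 8 × 15.999 = 127.9920
Summing the contributions gives the formula mass.

274.94 g/mol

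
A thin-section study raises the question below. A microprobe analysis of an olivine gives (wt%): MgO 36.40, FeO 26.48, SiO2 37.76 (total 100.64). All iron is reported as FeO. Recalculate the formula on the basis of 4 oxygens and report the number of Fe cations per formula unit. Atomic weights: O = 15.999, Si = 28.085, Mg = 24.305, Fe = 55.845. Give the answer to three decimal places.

MgO (M=40.304): mol = 0.90314; Mg = 0.90314, O = 0.90314.
FeO (M=71.844): mol = 0.36858; Fe = 0.36858, O = 0.36858.
SiO2 (M=60.083): mol = 0.62846; Si = 0.62846, O = 1.25692.
ΣO = 2.52864; factor = 4/ΣO = 1.58188.
Fe apfu = 0.36858 × 1.58188 = 0.583.

0.583 Fe apfu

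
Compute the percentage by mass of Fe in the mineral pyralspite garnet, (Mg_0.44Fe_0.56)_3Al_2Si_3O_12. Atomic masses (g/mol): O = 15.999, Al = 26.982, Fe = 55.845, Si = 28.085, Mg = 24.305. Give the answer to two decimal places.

M((Mg_0.44Fe_0.56)_3Al_2Si_3O_12) = 456.109 g/mol.
Fe contributes 1.68 × 55.845 = 93.820 g per mole.
93.820/456.109 = 0.2057 → 20.57%.

20.57 wt%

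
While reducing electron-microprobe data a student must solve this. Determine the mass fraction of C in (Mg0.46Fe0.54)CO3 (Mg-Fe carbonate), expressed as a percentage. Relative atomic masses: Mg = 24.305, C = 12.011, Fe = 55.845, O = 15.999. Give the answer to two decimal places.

Formula mass = 0.46×24.305 + 0.54×55.845 + 1×12.011 + 3×15.999 = 101.345 g/mol, of which 12.011 g is C.
So C makes up 12.011/101.345 = 0.1185 of the mass, i.e. 11.85%.

11.85 wt%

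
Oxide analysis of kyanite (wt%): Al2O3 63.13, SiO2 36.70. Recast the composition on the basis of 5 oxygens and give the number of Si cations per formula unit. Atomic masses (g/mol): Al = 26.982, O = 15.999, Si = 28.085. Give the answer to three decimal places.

63.13 wt% Al2O3 ÷ 101.961 g/mol = 0.61916 mol, giving 1.23832 Al and 1.85748 O.
36.70 wt% SiO2 ÷ 60.083 g/mol = 0.61082 mol, giving 0.61082 Si and 1.22164 O.
Oxygen sums to 3.07912; scaling by 5/3.07912 = 1.62384 puts the formula on 5 O.
Si: 0.61082 × 1.62384 = 0.992 atoms per formula unit.

0.992 Si apfu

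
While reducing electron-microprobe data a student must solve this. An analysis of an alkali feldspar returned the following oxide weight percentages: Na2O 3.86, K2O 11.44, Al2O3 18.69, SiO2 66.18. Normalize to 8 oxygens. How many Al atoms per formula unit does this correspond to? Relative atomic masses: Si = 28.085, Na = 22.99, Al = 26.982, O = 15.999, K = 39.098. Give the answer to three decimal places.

0.999 Al apfu

Na2O: 3.86/61.979 = 0.06228 mol → 0.12456 mol Na, 0.06228 mol O.
K2O: 11.44/94.195 = 0.12145 mol → 0.24290 mol K, 0.12145 mol O.
Al2O3: 18.69/101.961 = 0.18331 mol → 0.36662 mol Al, 0.54993 mol O.
SiO2: 66.18/60.083 = 1.10148 mol → 1.10148 mol Si, 2.20296 mol O.
Total oxygen = 2.93662 mol. Normalization factor = 8/2.93662 = 2.72422.
Al per 8 O = 0.36662 × 2.72422 = 0.999.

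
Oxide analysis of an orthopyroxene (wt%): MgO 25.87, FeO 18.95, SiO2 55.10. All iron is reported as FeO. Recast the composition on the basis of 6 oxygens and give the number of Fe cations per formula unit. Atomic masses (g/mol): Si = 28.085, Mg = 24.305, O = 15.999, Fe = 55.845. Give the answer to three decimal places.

MgO: 25.87/40.304 = 0.64187 mol → 0.64187 mol Mg, 0.64187 mol O.
FeO: 18.95/71.844 = 0.26377 mol → 0.26377 mol Fe, 0.26377 mol O.
SiO2: 55.10/60.083 = 0.91706 mol → 0.91706 mol Si, 1.83412 mol O.
Total oxygen = 2.73976 mol. Normalization factor = 6/2.73976 = 2.18997.
Fe per 6 O = 0.26377 × 2.18997 = 0.578.

0.578 Fe apfu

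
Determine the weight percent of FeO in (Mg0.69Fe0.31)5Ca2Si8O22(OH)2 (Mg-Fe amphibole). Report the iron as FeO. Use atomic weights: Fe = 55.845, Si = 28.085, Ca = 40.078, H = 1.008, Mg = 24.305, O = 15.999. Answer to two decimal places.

12.93 wt%

M((Mg0.69Fe0.31)5Ca2Si8O22(OH)2) = 861.240 g/mol; M(FeO) = 71.844 g/mol.
Moles FeO per formula unit = 1.55 Fe ÷ 1 = 1.5500.
FeO fraction = (1.5500 × 71.844) / 861.240 = 111.358/861.240 = 0.1293.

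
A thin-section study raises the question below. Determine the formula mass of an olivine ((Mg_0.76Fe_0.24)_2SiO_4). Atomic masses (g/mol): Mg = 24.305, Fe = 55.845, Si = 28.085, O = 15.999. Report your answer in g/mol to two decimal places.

155.83 g/mol

M = 1.52×24.305 + 0.48×55.845 + 1×28.085 + 4×15.999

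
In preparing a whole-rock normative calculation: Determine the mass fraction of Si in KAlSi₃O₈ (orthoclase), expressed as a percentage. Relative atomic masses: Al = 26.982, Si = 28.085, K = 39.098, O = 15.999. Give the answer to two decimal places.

M(KAlSi₃O₈) = 278.327 g/mol.
Si contributes 3 × 28.085 = 84.255 g per mole.
84.255/278.327 = 0.3027 → 30.27%.

30.27 wt%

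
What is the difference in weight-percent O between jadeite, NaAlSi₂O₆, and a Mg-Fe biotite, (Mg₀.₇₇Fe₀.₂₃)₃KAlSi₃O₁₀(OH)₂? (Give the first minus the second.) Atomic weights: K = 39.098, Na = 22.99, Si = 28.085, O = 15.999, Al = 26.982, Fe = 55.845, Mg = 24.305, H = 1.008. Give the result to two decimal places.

3.76 percentage points

O in NaAlSi₂O₆: molar mass 202.136 g/mol; 6×15.999 = 95.994 g → 47.49 wt%.
O in (Mg₀.₇₇Fe₀.₂₃)₃KAlSi₃O₁₀(OH)₂: molar mass 439.017 g/mol; 12×15.999 = 191.988 g → 43.73 wt%.
Difference = 47.49 − 43.73 = 3.76 percentage points.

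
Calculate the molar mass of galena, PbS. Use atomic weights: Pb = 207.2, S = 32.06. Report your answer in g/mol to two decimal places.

M = 1×207.2 + 1×32.06

239.26 g/mol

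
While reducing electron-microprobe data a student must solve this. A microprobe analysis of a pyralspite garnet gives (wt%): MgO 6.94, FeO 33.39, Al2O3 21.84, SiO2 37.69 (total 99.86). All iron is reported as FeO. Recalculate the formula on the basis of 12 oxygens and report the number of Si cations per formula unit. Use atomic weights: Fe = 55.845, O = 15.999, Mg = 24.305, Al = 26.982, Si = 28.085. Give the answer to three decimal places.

MgO: 6.94/40.304 = 0.17219 mol → 0.17219 mol Mg, 0.17219 mol O.
FeO: 33.39/71.844 = 0.46476 mol → 0.46476 mol Fe, 0.46476 mol O.
Al2O3: 21.84/101.961 = 0.21420 mol → 0.42840 mol Al, 0.64260 mol O.
SiO2: 37.69/60.083 = 0.62730 mol → 0.62730 mol Si, 1.25460 mol O.
Total oxygen = 2.53415 mol. Normalization factor = 12/2.53415 = 4.73532.
Si per 12 O = 0.62730 × 4.73532 = 2.970.

2.970 Si apfu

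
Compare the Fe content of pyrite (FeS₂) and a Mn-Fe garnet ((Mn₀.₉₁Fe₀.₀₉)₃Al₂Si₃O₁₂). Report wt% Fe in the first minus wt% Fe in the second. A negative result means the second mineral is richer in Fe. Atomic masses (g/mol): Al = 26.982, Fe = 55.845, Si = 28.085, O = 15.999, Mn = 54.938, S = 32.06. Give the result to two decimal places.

Fe in FeS₂: molar mass 119.965 g/mol; 1×55.845 = 55.845 g → 46.55 wt%.
Fe in (Mn₀.₉₁Fe₀.₀₉)₃Al₂Si₃O₁₂: molar mass 495.266 g/mol; 0.27×55.845 = 15.078 g → 3.04 wt%.
Difference = 46.55 − 3.04 = 43.51 percentage points.

43.51 percentage points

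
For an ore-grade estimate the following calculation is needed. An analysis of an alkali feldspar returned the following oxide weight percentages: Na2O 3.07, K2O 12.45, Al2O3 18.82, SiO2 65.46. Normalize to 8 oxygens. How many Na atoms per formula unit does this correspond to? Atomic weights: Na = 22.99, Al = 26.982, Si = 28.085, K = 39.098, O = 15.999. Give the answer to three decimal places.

0.272 Na apfu

Na2O: 3.07/61.979 = 0.04953 mol → 0.09906 mol Na, 0.04953 mol O.
K2O: 12.45/94.195 = 0.13217 mol → 0.26434 mol K, 0.13217 mol O.
Al2O3: 18.82/101.961 = 0.18458 mol → 0.36916 mol Al, 0.55374 mol O.
SiO2: 65.46/60.083 = 1.08949 mol → 1.08949 mol Si, 2.17898 mol O.
Total oxygen = 2.91442 mol. Normalization factor = 8/2.91442 = 2.74497.
Na per 8 O = 0.09906 × 2.74497 = 0.272.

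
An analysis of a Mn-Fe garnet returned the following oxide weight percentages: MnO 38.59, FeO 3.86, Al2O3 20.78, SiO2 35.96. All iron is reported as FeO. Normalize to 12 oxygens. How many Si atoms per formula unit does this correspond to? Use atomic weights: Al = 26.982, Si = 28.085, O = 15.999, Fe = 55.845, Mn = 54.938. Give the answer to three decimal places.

2.985 Si apfu

38.59 wt% MnO ÷ 70.937 g/mol = 0.54400 mol, giving 0.54400 Mn and 0.54400 O.
3.86 wt% FeO ÷ 71.844 g/mol = 0.05373 mol, giving 0.05373 Fe and 0.05373 O.
20.78 wt% Al2O3 ÷ 101.961 g/mol = 0.20380 mol, giving 0.40760 Al and 0.61140 O.
35.96 wt% SiO2 ÷ 60.083 g/mol = 0.59851 mol, giving 0.59851 Si and 1.19702 O.
Oxygen sums to 2.40615; scaling by 12/2.40615 = 4.98722 puts the formula on 12 O.
Si: 0.59851 × 4.98722 = 2.985 atoms per formula unit.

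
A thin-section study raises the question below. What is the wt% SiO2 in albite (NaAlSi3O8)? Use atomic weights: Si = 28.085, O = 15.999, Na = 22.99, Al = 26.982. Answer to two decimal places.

Molar mass of NaAlSi3O8 = 1*22.99 + 1*26.982 + 3*28.085 + 8*15.999 = 262.219 g/mol.
Each formula unit contains 3 Si, equivalent to 3/1 = 3.0000 mol SiO2.
M(SiO2) = 1×28.085 + 2×15.999 = 60.083 g/mol.
Mass of SiO2 per formula unit = 3.0000 × 60.083 = 180.249 g.
SiO2 wt% = 180.249 / 262.219 × 100 = 68.74%.

68.74 wt%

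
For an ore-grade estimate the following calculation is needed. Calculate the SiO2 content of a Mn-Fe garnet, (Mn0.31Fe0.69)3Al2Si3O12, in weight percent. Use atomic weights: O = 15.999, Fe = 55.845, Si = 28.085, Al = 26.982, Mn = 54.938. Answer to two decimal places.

36.27 wt%

Molar mass of (Mn0.31Fe0.69)3Al2Si3O12 = 0.93×54.938 + 2.07×55.845 + 2×26.982 + 3×28.085 + 12×15.999 = 496.898 g/mol.
Each formula unit contains 3 Si, equivalent to 3/1 = 3.0000 mol SiO2.
M(SiO2) = 1×28.085 + 2×15.999 = 60.083 g/mol.
Mass of SiO2 per formula unit = 3.0000 × 60.083 = 180.249 g.
SiO2 wt% = 180.249 / 496.898 × 100 = 36.27%.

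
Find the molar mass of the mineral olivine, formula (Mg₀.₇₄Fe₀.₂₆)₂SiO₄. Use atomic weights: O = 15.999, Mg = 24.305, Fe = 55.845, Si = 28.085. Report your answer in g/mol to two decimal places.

157.09 g/mol

Mg: 1.48 × 24.305 = 35.9714
Fe: 0.52 × 55.845 = 29.0394
Si: 1 × 28.085 = 28.0850
O: 4 × 15.999 = 63.9960
Summing the contributions gives the formula mass.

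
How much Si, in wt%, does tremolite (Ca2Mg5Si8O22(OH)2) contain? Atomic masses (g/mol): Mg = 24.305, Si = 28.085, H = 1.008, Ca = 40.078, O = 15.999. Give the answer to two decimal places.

Molar mass of Ca2Mg5Si8O22(OH)2: 2×40.078 + 5×24.305 + 8×28.085 + 24×15.999 + 2×1.008 = 812.353 g/mol.
Mass of Si per formula unit: 8 × 28.085 = 224.680 g.
Weight fraction Si = 224.680 / 812.353 = 0.2766.

27.66 wt%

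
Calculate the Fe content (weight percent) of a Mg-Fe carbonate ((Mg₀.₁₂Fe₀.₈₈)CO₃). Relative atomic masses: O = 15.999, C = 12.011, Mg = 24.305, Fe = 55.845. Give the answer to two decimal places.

Formula mass = 0.12×24.305 + 0.88×55.845 + 1×12.011 + 3×15.999 = 112.068 g/mol, of which 49.144 g is Fe.
So Fe makes up 49.144/112.068 = 0.4385 of the mass, i.e. 43.85%.

43.85 weight percent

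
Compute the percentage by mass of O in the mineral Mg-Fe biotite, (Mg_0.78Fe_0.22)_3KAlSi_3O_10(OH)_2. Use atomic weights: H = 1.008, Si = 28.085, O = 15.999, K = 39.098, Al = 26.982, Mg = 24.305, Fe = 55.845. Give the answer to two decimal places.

Molar mass of (Mg_0.78Fe_0.22)_3KAlSi_3O_10(OH)_2: 2.34×24.305 + 0.66×55.845 + 1×39.098 + 1×26.982 + 3×28.085 + 12×15.999 + 2×1.008 = 438.070 g/mol.
Mass of O per formula unit: 12 × 15.999 = 191.988 g.
Weight fraction O = 191.988 / 438.070 = 0.4383.

43.83 mass %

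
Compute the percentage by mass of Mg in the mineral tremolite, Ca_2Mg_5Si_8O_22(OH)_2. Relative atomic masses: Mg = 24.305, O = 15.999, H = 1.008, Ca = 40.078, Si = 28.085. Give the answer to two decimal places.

14.96 wt%

M(Ca_2Mg_5Si_8O_22(OH)_2) = 812.353 g/mol.
Mg contributes 5 × 24.305 = 121.525 g per mole.
121.525/812.353 = 0.1496 → 14.96%.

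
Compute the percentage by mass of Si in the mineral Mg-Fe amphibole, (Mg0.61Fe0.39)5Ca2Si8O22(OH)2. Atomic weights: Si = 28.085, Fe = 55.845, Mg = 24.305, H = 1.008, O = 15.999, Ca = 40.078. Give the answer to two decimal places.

25.71 weight percent

Formula mass = 3.05·24.305 + 1.95·55.845 + 2·40.078 + 8·28.085 + 24·15.999 + 2·1.008 = 873.856 g/mol, of which 224.680 g is Si.
So Si makes up 224.680/873.856 = 0.2571 of the mass, i.e. 25.71%.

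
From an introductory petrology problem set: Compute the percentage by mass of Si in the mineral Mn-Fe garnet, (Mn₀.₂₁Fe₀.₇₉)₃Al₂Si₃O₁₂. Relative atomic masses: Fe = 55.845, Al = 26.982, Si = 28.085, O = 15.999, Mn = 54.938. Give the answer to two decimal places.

16.95 wt%

M((Mn₀.₂₁Fe₀.₇₉)₃Al₂Si₃O₁₂) = 497.171 g/mol.
Si contributes 3 × 28.085 = 84.255 g per mole.
84.255/497.171 = 0.1695 → 16.95%.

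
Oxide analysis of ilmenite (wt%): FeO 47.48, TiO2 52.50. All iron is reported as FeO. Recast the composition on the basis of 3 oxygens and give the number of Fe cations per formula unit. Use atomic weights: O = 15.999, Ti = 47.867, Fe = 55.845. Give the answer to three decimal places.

FeO: 47.48/71.844 = 0.66088 mol → 0.66088 mol Fe, 0.66088 mol O.
TiO2: 52.50/79.865 = 0.65736 mol → 0.65736 mol Ti, 1.31472 mol O.
Total oxygen = 1.97560 mol. Normalization factor = 3/1.97560 = 1.51853.
Fe per 3 O = 0.66088 × 1.51853 = 1.004.

1.004 Fe apfu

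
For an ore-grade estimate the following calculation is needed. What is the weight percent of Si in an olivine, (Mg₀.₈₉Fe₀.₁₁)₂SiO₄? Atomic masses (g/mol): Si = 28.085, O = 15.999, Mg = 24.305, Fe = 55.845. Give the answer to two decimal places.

M((Mg₀.₈₉Fe₀.₁₁)₂SiO₄) = 147.630 g/mol.
Si contributes 1 × 28.085 = 28.085 g per mole.
28.085/147.630 = 0.1902 → 19.02%.

19.02 wt%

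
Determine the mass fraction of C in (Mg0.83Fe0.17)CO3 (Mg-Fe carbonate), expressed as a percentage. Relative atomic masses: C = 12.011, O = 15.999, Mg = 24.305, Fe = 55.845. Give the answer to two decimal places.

13.39 wt%

M((Mg0.83Fe0.17)CO3) = 89.675 g/mol.
C contributes 1 × 12.011 = 12.011 g per mole.
12.011/89.675 = 0.1339 → 13.39%.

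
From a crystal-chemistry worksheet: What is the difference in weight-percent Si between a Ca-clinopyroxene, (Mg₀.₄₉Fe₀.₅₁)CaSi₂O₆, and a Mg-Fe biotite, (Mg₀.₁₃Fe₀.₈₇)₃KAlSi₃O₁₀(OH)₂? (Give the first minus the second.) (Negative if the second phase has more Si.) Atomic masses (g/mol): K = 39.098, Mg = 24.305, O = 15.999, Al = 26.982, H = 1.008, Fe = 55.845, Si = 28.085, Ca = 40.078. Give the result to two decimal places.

7.28 percentage points

First mineral: 56.170 g Si in 232.632 g formula = 24.15 wt% Si.
Second mineral: 84.255 g Si in 499.573 g formula = 16.87 wt% Si.
24.15% − 16.87% gives a difference of 7.28 percentage points.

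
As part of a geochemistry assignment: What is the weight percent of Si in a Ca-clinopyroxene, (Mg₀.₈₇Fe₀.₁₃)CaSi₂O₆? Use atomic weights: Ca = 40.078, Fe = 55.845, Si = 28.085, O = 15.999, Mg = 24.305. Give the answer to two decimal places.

M((Mg₀.₈₇Fe₀.₁₃)CaSi₂O₆) = 220.647 g/mol.
Si contributes 2 × 28.085 = 56.170 g per mole.
56.170/220.647 = 0.2546 → 25.46%.

25.46 wt%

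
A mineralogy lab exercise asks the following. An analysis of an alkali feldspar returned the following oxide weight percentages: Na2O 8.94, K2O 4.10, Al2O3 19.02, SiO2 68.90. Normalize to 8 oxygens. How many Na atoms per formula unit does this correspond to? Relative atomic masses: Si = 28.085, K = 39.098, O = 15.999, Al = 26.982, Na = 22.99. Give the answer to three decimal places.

Na2O (M=61.979): mol = 0.14424; Na = 0.28848, O = 0.14424.
K2O (M=94.195): mol = 0.04353; K = 0.08706, O = 0.04353.
Al2O3 (M=101.961): mol = 0.18654; Al = 0.37308, O = 0.55962.
SiO2 (M=60.083): mol = 1.14675; Si = 1.14675, O = 2.29350.
ΣO = 3.04089; factor = 8/ΣO = 2.63081.
Na apfu = 0.28848 × 2.63081 = 0.759.

0.759 Na apfu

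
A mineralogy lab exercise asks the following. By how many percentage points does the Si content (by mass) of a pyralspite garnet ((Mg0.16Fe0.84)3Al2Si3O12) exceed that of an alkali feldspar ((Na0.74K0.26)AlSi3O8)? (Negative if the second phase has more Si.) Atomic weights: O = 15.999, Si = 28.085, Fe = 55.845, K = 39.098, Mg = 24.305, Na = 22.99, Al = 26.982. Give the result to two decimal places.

M((Mg0.16Fe0.84)3Al2Si3O12) = 482.603 g/mol, so wt% Si = 84.255/482.603 × 100 = 17.46%.
M((Na0.74K0.26)AlSi3O8) = 266.407 g/mol, so wt% Si = 84.255/266.407 × 100 = 31.63%.
17.46 − 31.63 = -14.17 pp.

-14.17 percentage points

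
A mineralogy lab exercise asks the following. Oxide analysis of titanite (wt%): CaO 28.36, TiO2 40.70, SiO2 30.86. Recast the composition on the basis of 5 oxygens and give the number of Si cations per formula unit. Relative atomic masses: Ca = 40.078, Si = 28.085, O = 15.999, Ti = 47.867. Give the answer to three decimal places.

1.006 Si apfu

28.36 wt% CaO ÷ 56.077 g/mol = 0.50573 mol, giving 0.50573 Ca and 0.50573 O.
40.70 wt% TiO2 ÷ 79.865 g/mol = 0.50961 mol, giving 0.50961 Ti and 1.01922 O.
30.86 wt% SiO2 ÷ 60.083 g/mol = 0.51362 mol, giving 0.51362 Si and 1.02724 O.
Oxygen sums to 2.55219; scaling by 5/2.55219 = 1.95910 puts the formula on 5 O.
Si: 0.51362 × 1.95910 = 1.006 atoms per formula unit.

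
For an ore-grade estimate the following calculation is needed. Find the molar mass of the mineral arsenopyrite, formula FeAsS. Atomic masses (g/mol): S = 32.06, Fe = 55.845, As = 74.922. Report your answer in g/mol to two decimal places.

162.83 g/mol

Fe: 1 × 55.845 = 55.8450
As: 1 × 74.922 = 74.9220
S: 1 × 32.06 = 32.0600
Summing the contributions gives the formula mass.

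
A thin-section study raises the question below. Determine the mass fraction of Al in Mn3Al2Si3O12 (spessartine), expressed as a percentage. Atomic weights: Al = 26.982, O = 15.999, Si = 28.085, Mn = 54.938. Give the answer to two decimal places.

10.90 wt%

Formula mass = 3·54.938 + 2·26.982 + 3·28.085 + 12·15.999 = 495.021 g/mol, of which 53.964 g is Al.
So Al makes up 53.964/495.021 = 0.1090 of the mass, i.e. 10.90%.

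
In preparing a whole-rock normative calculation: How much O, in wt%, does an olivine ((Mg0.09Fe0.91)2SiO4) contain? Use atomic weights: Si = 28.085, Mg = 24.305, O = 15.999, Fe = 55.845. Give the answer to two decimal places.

M((Mg0.09Fe0.91)2SiO4) = 198.094 g/mol.
O contributes 4 × 15.999 = 63.996 g per mole.
63.996/198.094 = 0.3231 → 32.31%.

32.31 wt%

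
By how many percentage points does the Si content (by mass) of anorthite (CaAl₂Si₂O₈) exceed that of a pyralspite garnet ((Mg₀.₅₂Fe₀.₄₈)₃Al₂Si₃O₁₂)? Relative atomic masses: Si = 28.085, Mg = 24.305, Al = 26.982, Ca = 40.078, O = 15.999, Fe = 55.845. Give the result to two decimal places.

1.41 percentage points

Si in CaAl₂Si₂O₈: molar mass 278.204 g/mol; 2×28.085 = 56.170 g → 20.19 wt%.
Si in (Mg₀.₅₂Fe₀.₄₈)₃Al₂Si₃O₁₂: molar mass 448.540 g/mol; 3×28.085 = 84.255 g → 18.78 wt%.
Difference = 20.19 − 18.78 = 1.41 percentage points.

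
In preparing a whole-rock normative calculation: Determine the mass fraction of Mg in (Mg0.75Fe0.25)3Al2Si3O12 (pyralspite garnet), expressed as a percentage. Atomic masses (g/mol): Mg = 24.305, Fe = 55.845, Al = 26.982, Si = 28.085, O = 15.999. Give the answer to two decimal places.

Molar mass of (Mg0.75Fe0.25)3Al2Si3O12: 2.25×24.305 + 0.75×55.845 + 2×26.982 + 3×28.085 + 12×15.999 = 426.777 g/mol.
Mass of Mg per formula unit: 2.25 × 24.305 = 54.686 g.
Weight fraction Mg = 54.686 / 426.777 = 0.1281.

12.81 wt%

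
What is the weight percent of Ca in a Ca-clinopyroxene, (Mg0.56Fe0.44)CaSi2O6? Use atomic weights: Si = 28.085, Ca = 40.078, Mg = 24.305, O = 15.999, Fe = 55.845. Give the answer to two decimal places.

Molar mass of (Mg0.56Fe0.44)CaSi2O6: 0.56*24.305 + 0.44*55.845 + 1*40.078 + 2*28.085 + 6*15.999 = 230.425 g/mol.
Mass of Ca per formula unit: 1 × 40.078 = 40.078 g.
Weight fraction Ca = 40.078 / 230.425 = 0.1739.

17.39 wt%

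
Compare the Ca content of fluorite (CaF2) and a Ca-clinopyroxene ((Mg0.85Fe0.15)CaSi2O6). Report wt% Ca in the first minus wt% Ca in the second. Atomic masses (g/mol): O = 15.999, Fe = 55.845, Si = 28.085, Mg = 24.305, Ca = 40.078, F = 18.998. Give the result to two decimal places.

33.22 percentage points

M(CaF2) = 78.074 g/mol, so wt% Ca = 40.078/78.074 × 100 = 51.33%.
M((Mg0.85Fe0.15)CaSi2O6) = 221.278 g/mol, so wt% Ca = 40.078/221.278 × 100 = 18.11%.
51.33 − 18.11 = 33.22 pp.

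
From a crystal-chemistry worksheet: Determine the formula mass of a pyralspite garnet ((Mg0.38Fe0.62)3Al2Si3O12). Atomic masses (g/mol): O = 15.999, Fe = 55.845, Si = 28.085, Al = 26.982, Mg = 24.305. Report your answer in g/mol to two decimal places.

M = 1.14·24.305 + 1.86·55.845 + 2·26.982 + 3·28.085 + 12·15.999

461.79 g/mol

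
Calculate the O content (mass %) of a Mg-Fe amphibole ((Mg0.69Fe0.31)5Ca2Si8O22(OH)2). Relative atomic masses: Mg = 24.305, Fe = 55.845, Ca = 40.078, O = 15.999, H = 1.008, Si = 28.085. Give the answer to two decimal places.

44.58 mass %

M((Mg0.69Fe0.31)5Ca2Si8O22(OH)2) = 861.240 g/mol.
O contributes 24 × 15.999 = 383.976 g per mole.
383.976/861.240 = 0.4458 → 44.58%.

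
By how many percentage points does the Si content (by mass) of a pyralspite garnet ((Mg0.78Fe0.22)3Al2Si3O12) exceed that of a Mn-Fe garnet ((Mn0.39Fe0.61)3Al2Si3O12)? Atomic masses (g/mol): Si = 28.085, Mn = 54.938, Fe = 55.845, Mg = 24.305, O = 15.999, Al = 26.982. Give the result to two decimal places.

2.91 percentage points

First mineral: 84.255 g Si in 423.938 g formula = 19.87 wt% Si.
Second mineral: 84.255 g Si in 496.681 g formula = 16.96 wt% Si.
19.87% − 16.96% gives a difference of 2.91 percentage points.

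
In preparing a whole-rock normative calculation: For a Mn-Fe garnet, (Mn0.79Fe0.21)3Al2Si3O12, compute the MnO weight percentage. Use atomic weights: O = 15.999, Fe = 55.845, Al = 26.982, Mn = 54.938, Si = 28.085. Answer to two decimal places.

M((Mn0.79Fe0.21)3Al2Si3O12) = 495.592 g/mol; M(MnO) = 70.937 g/mol.
Moles MnO per formula unit = 2.37 Mn ÷ 1 = 2.3700.
MnO fraction = (2.3700 × 70.937) / 495.592 = 168.121/495.592 = 0.3392.

33.92 wt%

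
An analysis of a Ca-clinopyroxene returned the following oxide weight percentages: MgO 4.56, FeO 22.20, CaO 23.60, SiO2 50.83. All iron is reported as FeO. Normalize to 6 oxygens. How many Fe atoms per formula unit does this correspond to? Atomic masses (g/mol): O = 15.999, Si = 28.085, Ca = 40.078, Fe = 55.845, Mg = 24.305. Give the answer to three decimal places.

0.731 Fe apfu

MgO (M=40.304): mol = 0.11314; Mg = 0.11314, O = 0.11314.
FeO (M=71.844): mol = 0.30900; Fe = 0.30900, O = 0.30900.
CaO (M=56.077): mol = 0.42085; Ca = 0.42085, O = 0.42085.
SiO2 (M=60.083): mol = 0.84600; Si = 0.84600, O = 1.69200.
ΣO = 2.53499; factor = 6/ΣO = 2.36687.
Fe apfu = 0.30900 × 2.36687 = 0.731.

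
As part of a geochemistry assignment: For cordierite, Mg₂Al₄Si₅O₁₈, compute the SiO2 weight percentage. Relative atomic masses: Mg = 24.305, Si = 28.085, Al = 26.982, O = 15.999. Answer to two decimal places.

51.36 wt%

M(Mg₂Al₄Si₅O₁₈) = 584.945 g/mol; M(SiO2) = 60.083 g/mol.
Moles SiO2 per formula unit = 5 Si ÷ 1 = 5.0000.
SiO2 fraction = (5.0000 × 60.083) / 584.945 = 300.415/584.945 = 0.5136.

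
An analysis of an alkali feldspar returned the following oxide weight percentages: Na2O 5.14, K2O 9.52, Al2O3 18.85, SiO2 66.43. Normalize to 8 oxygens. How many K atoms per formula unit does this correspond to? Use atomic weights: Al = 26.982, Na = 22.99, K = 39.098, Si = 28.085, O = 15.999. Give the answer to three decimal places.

Na2O: 5.14/61.979 = 0.08293 mol → 0.16586 mol Na, 0.08293 mol O.
K2O: 9.52/94.195 = 0.10107 mol → 0.20214 mol K, 0.10107 mol O.
Al2O3: 18.85/101.961 = 0.18487 mol → 0.36974 mol Al, 0.55461 mol O.
SiO2: 66.43/60.083 = 1.10564 mol → 1.10564 mol Si, 2.21128 mol O.
Total oxygen = 2.94989 mol. Normalization factor = 8/2.94989 = 2.71197.
K per 8 O = 0.20214 × 2.71197 = 0.548.

0.548 K apfu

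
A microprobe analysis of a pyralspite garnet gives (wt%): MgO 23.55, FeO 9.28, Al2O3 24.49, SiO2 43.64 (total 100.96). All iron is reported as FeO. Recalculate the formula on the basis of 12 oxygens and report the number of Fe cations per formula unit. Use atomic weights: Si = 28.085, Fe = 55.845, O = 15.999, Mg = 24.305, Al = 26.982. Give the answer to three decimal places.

0.537 Fe apfu

MgO: 23.55/40.304 = 0.58431 mol → 0.58431 mol Mg, 0.58431 mol O.
FeO: 9.28/71.844 = 0.12917 mol → 0.12917 mol Fe, 0.12917 mol O.
Al2O3: 24.49/101.961 = 0.24019 mol → 0.48038 mol Al, 0.72057 mol O.
SiO2: 43.64/60.083 = 0.72633 mol → 0.72633 mol Si, 1.45266 mol O.
Total oxygen = 2.88671 mol. Normalization factor = 12/2.88671 = 4.15698.
Fe per 12 O = 0.12917 × 4.15698 = 0.537.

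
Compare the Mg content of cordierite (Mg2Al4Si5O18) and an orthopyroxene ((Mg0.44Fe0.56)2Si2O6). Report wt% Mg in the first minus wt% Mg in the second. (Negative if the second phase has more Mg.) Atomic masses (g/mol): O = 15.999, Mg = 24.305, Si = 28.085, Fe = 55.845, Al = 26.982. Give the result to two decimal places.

Mg in Mg2Al4Si5O18: molar mass 584.945 g/mol; 2×24.305 = 48.610 g → 8.31 wt%.
Mg in (Mg0.44Fe0.56)2Si2O6: molar mass 236.099 g/mol; 0.88×24.305 = 21.388 g → 9.06 wt%.
Difference = 8.31 − 9.06 = -0.75 percentage points.

-0.75 percentage points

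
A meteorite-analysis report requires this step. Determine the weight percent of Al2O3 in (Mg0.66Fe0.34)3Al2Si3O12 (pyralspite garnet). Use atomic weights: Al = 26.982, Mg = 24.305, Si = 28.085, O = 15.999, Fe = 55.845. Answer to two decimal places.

M((Mg0.66Fe0.34)3Al2Si3O12) = 435.293 g/mol; M(Al2O3) = 101.961 g/mol.
Moles Al2O3 per formula unit = 2 Al ÷ 2 = 1.0000.
Al2O3 fraction = (1.0000 × 101.961) / 435.293 = 101.961/435.293 = 0.2342.

23.42 wt%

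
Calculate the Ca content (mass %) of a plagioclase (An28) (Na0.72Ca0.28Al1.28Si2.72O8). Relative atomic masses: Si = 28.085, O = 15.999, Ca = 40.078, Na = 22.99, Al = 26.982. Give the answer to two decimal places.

4.21 mass %

Molar mass of Na0.72Ca0.28Al1.28Si2.72O8: 0.72·22.99 + 0.28·40.078 + 1.28·26.982 + 2.72·28.085 + 8·15.999 = 266.695 g/mol.
Mass of Ca per formula unit: 0.28 × 40.078 = 11.222 g.
Weight fraction Ca = 11.222 / 266.695 = 0.0421.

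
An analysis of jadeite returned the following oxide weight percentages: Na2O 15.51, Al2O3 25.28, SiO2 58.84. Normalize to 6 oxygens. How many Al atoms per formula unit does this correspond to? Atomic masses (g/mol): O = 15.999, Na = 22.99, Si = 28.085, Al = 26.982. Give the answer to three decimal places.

Na2O: 15.51/61.979 = 0.25025 mol → 0.50050 mol Na, 0.25025 mol O.
Al2O3: 25.28/101.961 = 0.24794 mol → 0.49588 mol Al, 0.74382 mol O.
SiO2: 58.84/60.083 = 0.97931 mol → 0.97931 mol Si, 1.95862 mol O.
Total oxygen = 2.95269 mol. Normalization factor = 6/2.95269 = 2.03205.
Al per 6 O = 0.49588 × 2.03205 = 1.008.

1.008 Al apfu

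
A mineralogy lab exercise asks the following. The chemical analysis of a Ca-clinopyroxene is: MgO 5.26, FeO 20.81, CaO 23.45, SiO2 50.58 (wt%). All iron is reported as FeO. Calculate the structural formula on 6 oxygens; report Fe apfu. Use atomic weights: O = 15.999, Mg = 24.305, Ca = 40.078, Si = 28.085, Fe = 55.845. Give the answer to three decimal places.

MgO (M=40.304): mol = 0.13051; Mg = 0.13051, O = 0.13051.
FeO (M=71.844): mol = 0.28966; Fe = 0.28966, O = 0.28966.
CaO (M=56.077): mol = 0.41818; Ca = 0.41818, O = 0.41818.
SiO2 (M=60.083): mol = 0.84184; Si = 0.84184, O = 1.68368.
ΣO = 2.52203; factor = 6/ΣO = 2.37904.
Fe apfu = 0.28966 × 2.37904 = 0.689.

0.689 Fe apfu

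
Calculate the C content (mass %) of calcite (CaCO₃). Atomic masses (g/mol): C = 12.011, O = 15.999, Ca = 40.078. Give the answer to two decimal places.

M(CaCO₃) = 100.086 g/mol.
C contributes 1 × 12.011 = 12.011 g per mole.
12.011/100.086 = 0.1200 → 12.00%.

12.00 mass %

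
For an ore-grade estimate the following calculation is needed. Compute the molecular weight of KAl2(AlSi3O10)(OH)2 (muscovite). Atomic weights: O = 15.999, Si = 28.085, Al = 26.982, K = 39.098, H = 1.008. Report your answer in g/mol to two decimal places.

M = 1(39.098) + 3(26.982) + 3(28.085) + 12(15.999) + 2(1.008)

398.30 g/mol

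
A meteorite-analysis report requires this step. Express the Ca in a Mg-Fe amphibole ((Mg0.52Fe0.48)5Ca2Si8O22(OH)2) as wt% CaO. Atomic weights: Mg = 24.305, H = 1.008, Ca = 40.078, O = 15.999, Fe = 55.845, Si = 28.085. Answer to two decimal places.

Formula mass = 888.049 g/mol.
2 Ca → 2.0000 mol CaO per formula unit; M(CaO) = 56.077, so CaO mass = 112.154 g.
112.154/888.049 × 100 = 12.63 wt%.

12.63 wt%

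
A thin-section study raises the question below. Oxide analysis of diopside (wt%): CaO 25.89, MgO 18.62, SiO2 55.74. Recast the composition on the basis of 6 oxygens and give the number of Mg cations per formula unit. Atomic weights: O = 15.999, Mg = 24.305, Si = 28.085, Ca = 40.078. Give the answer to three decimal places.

0.997 Mg apfu

CaO (M=56.077): mol = 0.46169; Ca = 0.46169, O = 0.46169.
MgO (M=40.304): mol = 0.46199; Mg = 0.46199, O = 0.46199.
SiO2 (M=60.083): mol = 0.92772; Si = 0.92772, O = 1.85544.
ΣO = 2.77912; factor = 6/ΣO = 2.15896.
Mg apfu = 0.46199 × 2.15896 = 0.997.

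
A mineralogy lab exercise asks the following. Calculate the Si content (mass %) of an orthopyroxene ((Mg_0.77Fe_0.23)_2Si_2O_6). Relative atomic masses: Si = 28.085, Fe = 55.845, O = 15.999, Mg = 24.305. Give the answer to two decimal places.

M((Mg_0.77Fe_0.23)_2Si_2O_6) = 215.282 g/mol.
Si contributes 2 × 28.085 = 56.170 g per mole.
56.170/215.282 = 0.2609 → 26.09%.

26.09 mass %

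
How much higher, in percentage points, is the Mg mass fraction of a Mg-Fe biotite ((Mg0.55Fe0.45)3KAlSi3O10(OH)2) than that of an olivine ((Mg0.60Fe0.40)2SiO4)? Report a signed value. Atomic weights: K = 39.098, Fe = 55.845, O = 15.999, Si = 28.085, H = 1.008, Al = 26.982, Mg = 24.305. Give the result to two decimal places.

Mg in (Mg0.55Fe0.45)3KAlSi3O10(OH)2: molar mass 459.833 g/mol; 1.65×24.305 = 40.103 g → 8.72 wt%.
Mg in (Mg0.60Fe0.40)2SiO4: molar mass 165.923 g/mol; 1.20×24.305 = 29.166 g → 17.58 wt%.
Difference = 8.72 − 17.58 = -8.86 percentage points.

-8.86 percentage points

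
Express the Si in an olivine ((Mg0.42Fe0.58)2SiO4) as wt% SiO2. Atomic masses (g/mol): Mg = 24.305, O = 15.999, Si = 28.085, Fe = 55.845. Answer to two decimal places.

Molar mass of (Mg0.42Fe0.58)2SiO4 = 0.84*24.305 + 1.16*55.845 + 1*28.085 + 4*15.999 = 177.277 g/mol.
Each formula unit contains 1 Si, equivalent to 1/1 = 1.0000 mol SiO2.
M(SiO2) = 1×28.085 + 2×15.999 = 60.083 g/mol.
Mass of SiO2 per formula unit = 1.0000 × 60.083 = 60.083 g.
SiO2 wt% = 60.083 / 177.277 × 100 = 33.89%.

33.89 wt%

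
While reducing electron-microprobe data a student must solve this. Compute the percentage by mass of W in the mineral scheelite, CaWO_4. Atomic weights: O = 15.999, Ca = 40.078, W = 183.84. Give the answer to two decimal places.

63.85 mass %

M(CaWO_4) = 287.914 g/mol.
W contributes 1 × 183.84 = 183.840 g per mole.
183.840/287.914 = 0.6385 → 63.85%.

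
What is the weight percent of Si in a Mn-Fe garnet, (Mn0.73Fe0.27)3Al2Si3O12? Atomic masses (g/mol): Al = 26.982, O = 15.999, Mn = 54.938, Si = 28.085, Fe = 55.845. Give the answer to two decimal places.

17.00 mass %

Molar mass of (Mn0.73Fe0.27)3Al2Si3O12: 2.19*54.938 + 0.81*55.845 + 2*26.982 + 3*28.085 + 12*15.999 = 495.756 g/mol.
Mass of Si per formula unit: 3 × 28.085 = 84.255 g.
Weight fraction Si = 84.255 / 495.756 = 0.1700.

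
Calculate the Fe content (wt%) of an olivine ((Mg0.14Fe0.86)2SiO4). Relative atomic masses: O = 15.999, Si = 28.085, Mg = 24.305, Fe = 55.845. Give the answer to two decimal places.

49.27 wt%

M((Mg0.14Fe0.86)2SiO4) = 194.940 g/mol.
Fe contributes 1.72 × 55.845 = 96.053 g per mole.
96.053/194.940 = 0.4927 → 49.27%.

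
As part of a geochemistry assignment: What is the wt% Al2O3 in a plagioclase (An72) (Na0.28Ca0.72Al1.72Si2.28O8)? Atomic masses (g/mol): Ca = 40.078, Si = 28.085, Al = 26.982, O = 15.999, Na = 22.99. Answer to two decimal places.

Molar mass of Na0.28Ca0.72Al1.72Si2.28O8 = 0.28·22.99 + 0.72·40.078 + 1.72·26.982 + 2.28·28.085 + 8·15.999 = 273.728 g/mol.
Each formula unit contains 1.72 Al, equivalent to 1.72/2 = 0.8600 mol Al2O3.
M(Al2O3) = 2×26.982 + 3×15.999 = 101.961 g/mol.
Mass of Al2O3 per formula unit = 0.8600 × 101.961 = 87.686 g.
Al2O3 wt% = 87.686 / 273.728 × 100 = 32.03%.

32.03 wt%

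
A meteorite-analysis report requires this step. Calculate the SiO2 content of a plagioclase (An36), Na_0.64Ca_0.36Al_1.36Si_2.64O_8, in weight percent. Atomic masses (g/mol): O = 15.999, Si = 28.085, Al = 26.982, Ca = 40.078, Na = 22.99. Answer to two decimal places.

59.19 wt%

Formula mass = 267.974 g/mol.
2.64 Si → 2.6400 mol SiO2 per formula unit; M(SiO2) = 60.083, so SiO2 mass = 158.619 g.
158.619/267.974 × 100 = 59.19 wt%.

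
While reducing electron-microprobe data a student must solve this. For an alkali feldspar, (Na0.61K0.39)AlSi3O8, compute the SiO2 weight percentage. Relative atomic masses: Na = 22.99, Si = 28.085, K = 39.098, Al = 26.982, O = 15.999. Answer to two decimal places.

67.13 wt%

Formula mass = 268.501 g/mol.
3 Si → 3.0000 mol SiO2 per formula unit; M(SiO2) = 60.083, so SiO2 mass = 180.249 g.
180.249/268.501 × 100 = 67.13 wt%.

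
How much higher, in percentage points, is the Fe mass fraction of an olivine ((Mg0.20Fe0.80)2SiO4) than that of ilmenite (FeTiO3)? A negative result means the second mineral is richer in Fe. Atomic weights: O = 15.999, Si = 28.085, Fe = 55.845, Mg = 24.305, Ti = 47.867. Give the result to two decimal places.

9.93 percentage points

First mineral: 89.352 g Fe in 191.155 g formula = 46.74 wt% Fe.
Second mineral: 55.845 g Fe in 151.709 g formula = 36.81 wt% Fe.
46.74% − 36.81% gives a difference of 9.93 percentage points.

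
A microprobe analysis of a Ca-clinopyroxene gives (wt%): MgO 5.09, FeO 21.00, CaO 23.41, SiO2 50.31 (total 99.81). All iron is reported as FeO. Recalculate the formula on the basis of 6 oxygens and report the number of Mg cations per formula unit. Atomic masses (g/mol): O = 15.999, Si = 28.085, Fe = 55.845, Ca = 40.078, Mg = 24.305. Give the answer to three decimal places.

MgO (M=40.304): mol = 0.12629; Mg = 0.12629, O = 0.12629.
FeO (M=71.844): mol = 0.29230; Fe = 0.29230, O = 0.29230.
CaO (M=56.077): mol = 0.41746; Ca = 0.41746, O = 0.41746.
SiO2 (M=60.083): mol = 0.83734; Si = 0.83734, O = 1.67468.
ΣO = 2.51073; factor = 6/ΣO = 2.38974.
Mg apfu = 0.12629 × 2.38974 = 0.302.

0.302 Mg apfu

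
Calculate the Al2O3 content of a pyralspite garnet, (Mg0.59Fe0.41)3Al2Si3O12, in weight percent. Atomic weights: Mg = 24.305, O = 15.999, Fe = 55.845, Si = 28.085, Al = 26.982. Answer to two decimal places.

M((Mg0.59Fe0.41)3Al2Si3O12) = 441.916 g/mol; M(Al2O3) = 101.961 g/mol.
Moles Al2O3 per formula unit = 2 Al ÷ 2 = 1.0000.
Al2O3 fraction = (1.0000 × 101.961) / 441.916 = 101.961/441.916 = 0.2307.

23.07 wt%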